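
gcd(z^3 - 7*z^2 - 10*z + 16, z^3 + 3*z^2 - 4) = z^2 + z - 2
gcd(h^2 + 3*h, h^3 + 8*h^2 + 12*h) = h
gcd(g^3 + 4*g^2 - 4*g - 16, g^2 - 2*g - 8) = g + 2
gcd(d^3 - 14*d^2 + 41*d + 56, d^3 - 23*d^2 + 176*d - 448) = d^2 - 15*d + 56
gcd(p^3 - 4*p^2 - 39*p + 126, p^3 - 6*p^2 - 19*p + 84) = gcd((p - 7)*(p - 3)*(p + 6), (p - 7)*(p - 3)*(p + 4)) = p^2 - 10*p + 21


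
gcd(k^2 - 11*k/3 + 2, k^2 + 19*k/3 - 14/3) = k - 2/3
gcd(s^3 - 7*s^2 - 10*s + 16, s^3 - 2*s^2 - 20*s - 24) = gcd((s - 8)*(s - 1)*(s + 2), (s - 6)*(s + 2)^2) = s + 2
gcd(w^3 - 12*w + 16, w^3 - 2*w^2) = w - 2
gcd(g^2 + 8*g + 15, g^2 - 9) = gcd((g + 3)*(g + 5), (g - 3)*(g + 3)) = g + 3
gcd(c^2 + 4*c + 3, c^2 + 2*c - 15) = 1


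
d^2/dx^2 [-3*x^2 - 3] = -6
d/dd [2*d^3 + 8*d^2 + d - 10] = 6*d^2 + 16*d + 1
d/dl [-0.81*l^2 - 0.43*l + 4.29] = -1.62*l - 0.43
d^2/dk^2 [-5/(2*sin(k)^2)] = 5*(2*sin(k)^2 - 3)/sin(k)^4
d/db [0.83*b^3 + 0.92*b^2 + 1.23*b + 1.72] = 2.49*b^2 + 1.84*b + 1.23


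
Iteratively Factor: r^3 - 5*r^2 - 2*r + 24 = (r - 3)*(r^2 - 2*r - 8) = (r - 3)*(r + 2)*(r - 4)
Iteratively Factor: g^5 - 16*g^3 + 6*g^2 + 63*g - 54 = (g + 3)*(g^4 - 3*g^3 - 7*g^2 + 27*g - 18) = (g + 3)^2*(g^3 - 6*g^2 + 11*g - 6) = (g - 1)*(g + 3)^2*(g^2 - 5*g + 6) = (g - 3)*(g - 1)*(g + 3)^2*(g - 2)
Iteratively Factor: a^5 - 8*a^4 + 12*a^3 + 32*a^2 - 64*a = (a - 4)*(a^4 - 4*a^3 - 4*a^2 + 16*a) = a*(a - 4)*(a^3 - 4*a^2 - 4*a + 16) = a*(a - 4)*(a - 2)*(a^2 - 2*a - 8) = a*(a - 4)^2*(a - 2)*(a + 2)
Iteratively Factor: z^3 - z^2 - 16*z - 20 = (z + 2)*(z^2 - 3*z - 10) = (z + 2)^2*(z - 5)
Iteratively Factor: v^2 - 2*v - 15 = (v - 5)*(v + 3)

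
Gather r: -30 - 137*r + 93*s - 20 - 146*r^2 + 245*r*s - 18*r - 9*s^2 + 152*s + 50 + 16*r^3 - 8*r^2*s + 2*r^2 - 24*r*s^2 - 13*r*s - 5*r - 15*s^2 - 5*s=16*r^3 + r^2*(-8*s - 144) + r*(-24*s^2 + 232*s - 160) - 24*s^2 + 240*s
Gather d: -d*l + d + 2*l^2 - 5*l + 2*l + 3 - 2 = d*(1 - l) + 2*l^2 - 3*l + 1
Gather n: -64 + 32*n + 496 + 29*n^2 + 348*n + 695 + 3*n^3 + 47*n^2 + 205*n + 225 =3*n^3 + 76*n^2 + 585*n + 1352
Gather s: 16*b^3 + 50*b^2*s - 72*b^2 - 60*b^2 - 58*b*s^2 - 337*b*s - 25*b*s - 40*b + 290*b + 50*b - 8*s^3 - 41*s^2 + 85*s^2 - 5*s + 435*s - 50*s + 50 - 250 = 16*b^3 - 132*b^2 + 300*b - 8*s^3 + s^2*(44 - 58*b) + s*(50*b^2 - 362*b + 380) - 200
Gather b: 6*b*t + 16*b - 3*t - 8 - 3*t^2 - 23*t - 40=b*(6*t + 16) - 3*t^2 - 26*t - 48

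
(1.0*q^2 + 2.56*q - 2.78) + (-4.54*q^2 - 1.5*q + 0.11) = -3.54*q^2 + 1.06*q - 2.67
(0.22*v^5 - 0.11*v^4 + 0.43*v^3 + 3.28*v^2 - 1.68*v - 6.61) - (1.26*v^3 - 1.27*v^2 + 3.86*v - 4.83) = 0.22*v^5 - 0.11*v^4 - 0.83*v^3 + 4.55*v^2 - 5.54*v - 1.78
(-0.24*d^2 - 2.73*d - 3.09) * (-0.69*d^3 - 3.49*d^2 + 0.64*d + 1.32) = 0.1656*d^5 + 2.7213*d^4 + 11.5062*d^3 + 8.7201*d^2 - 5.5812*d - 4.0788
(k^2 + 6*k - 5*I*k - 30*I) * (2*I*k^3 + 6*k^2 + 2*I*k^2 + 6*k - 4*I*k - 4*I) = 2*I*k^5 + 16*k^4 + 14*I*k^4 + 112*k^3 - 22*I*k^3 + 76*k^2 - 238*I*k^2 - 140*k - 204*I*k - 120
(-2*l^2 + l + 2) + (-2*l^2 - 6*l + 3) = -4*l^2 - 5*l + 5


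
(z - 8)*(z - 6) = z^2 - 14*z + 48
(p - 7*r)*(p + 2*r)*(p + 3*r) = p^3 - 2*p^2*r - 29*p*r^2 - 42*r^3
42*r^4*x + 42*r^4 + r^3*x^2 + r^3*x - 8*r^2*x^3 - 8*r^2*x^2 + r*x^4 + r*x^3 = (-7*r + x)*(-3*r + x)*(2*r + x)*(r*x + r)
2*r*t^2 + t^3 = t^2*(2*r + t)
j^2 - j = j*(j - 1)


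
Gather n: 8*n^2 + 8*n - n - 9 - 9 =8*n^2 + 7*n - 18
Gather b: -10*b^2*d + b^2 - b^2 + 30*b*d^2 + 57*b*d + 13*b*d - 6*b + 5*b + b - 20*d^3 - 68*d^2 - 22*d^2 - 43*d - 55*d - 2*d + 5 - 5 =-10*b^2*d + b*(30*d^2 + 70*d) - 20*d^3 - 90*d^2 - 100*d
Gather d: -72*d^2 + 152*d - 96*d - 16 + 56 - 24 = -72*d^2 + 56*d + 16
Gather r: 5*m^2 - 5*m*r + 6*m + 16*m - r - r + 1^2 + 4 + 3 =5*m^2 + 22*m + r*(-5*m - 2) + 8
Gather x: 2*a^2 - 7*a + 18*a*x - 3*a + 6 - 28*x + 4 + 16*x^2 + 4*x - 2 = 2*a^2 - 10*a + 16*x^2 + x*(18*a - 24) + 8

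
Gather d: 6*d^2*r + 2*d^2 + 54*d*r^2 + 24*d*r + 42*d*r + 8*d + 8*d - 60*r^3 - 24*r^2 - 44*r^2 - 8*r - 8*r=d^2*(6*r + 2) + d*(54*r^2 + 66*r + 16) - 60*r^3 - 68*r^2 - 16*r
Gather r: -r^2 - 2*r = -r^2 - 2*r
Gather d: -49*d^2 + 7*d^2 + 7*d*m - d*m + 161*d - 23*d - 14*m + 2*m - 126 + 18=-42*d^2 + d*(6*m + 138) - 12*m - 108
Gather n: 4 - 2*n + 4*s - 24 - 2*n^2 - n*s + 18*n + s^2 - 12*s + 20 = -2*n^2 + n*(16 - s) + s^2 - 8*s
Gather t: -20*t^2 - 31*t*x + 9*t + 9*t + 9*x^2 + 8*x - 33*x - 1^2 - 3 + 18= -20*t^2 + t*(18 - 31*x) + 9*x^2 - 25*x + 14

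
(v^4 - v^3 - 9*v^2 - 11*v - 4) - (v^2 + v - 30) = v^4 - v^3 - 10*v^2 - 12*v + 26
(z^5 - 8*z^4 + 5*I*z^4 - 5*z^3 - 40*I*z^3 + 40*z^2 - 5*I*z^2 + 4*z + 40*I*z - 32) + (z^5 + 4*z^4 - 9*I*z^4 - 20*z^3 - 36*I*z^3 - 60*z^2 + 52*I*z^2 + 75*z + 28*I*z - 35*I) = 2*z^5 - 4*z^4 - 4*I*z^4 - 25*z^3 - 76*I*z^3 - 20*z^2 + 47*I*z^2 + 79*z + 68*I*z - 32 - 35*I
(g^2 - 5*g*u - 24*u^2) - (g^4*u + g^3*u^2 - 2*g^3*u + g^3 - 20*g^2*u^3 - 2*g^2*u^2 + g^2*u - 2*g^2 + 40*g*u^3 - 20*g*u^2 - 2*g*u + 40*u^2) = -g^4*u - g^3*u^2 + 2*g^3*u - g^3 + 20*g^2*u^3 + 2*g^2*u^2 - g^2*u + 3*g^2 - 40*g*u^3 + 20*g*u^2 - 3*g*u - 64*u^2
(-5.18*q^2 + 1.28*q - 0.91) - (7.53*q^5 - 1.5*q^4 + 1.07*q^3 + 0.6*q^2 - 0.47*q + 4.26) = -7.53*q^5 + 1.5*q^4 - 1.07*q^3 - 5.78*q^2 + 1.75*q - 5.17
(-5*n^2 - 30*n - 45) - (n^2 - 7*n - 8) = -6*n^2 - 23*n - 37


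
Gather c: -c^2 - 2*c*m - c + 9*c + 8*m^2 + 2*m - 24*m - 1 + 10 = -c^2 + c*(8 - 2*m) + 8*m^2 - 22*m + 9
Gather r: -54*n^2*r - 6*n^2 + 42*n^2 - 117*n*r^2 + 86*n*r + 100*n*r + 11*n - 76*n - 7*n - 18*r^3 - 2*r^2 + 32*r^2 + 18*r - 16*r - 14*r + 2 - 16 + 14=36*n^2 - 72*n - 18*r^3 + r^2*(30 - 117*n) + r*(-54*n^2 + 186*n - 12)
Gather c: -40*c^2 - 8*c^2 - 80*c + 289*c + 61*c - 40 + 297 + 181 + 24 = -48*c^2 + 270*c + 462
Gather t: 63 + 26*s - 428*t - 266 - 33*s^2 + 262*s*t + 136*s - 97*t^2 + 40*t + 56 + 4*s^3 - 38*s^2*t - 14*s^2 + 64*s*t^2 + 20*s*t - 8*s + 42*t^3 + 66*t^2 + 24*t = 4*s^3 - 47*s^2 + 154*s + 42*t^3 + t^2*(64*s - 31) + t*(-38*s^2 + 282*s - 364) - 147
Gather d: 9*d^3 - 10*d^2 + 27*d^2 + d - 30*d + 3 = 9*d^3 + 17*d^2 - 29*d + 3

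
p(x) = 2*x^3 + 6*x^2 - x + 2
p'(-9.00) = 377.00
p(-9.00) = -961.00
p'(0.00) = -1.00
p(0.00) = 2.00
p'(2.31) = 58.74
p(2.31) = 56.36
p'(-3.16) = 20.99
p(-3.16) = 1.96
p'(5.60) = 254.36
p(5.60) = 535.79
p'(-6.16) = 152.75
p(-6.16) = -231.66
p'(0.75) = 11.38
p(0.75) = 5.47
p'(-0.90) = -6.94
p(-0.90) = 6.30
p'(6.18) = 302.31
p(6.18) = 697.03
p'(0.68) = 9.93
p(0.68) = 4.72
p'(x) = 6*x^2 + 12*x - 1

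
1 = 1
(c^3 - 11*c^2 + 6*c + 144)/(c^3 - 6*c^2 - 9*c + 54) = (c - 8)/(c - 3)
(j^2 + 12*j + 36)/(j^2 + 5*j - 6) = (j + 6)/(j - 1)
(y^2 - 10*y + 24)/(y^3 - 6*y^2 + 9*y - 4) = (y - 6)/(y^2 - 2*y + 1)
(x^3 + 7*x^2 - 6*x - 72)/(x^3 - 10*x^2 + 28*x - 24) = (x^3 + 7*x^2 - 6*x - 72)/(x^3 - 10*x^2 + 28*x - 24)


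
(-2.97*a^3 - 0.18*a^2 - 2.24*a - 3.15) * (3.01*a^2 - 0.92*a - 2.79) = -8.9397*a^5 + 2.1906*a^4 + 1.7095*a^3 - 6.9185*a^2 + 9.1476*a + 8.7885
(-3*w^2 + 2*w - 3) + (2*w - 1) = -3*w^2 + 4*w - 4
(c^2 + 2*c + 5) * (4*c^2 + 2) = 4*c^4 + 8*c^3 + 22*c^2 + 4*c + 10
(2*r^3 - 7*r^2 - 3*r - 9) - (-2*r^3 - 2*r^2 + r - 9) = 4*r^3 - 5*r^2 - 4*r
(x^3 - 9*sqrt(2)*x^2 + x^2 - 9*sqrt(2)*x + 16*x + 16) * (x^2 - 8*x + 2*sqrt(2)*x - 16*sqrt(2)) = x^5 - 7*sqrt(2)*x^4 - 7*x^4 - 28*x^3 + 49*sqrt(2)*x^3 + 88*sqrt(2)*x^2 + 140*x^2 - 224*sqrt(2)*x + 160*x - 256*sqrt(2)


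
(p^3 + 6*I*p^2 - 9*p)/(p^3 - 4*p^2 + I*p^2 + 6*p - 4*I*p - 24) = p*(p + 3*I)/(p^2 - 2*p*(2 + I) + 8*I)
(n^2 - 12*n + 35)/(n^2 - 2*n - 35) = (n - 5)/(n + 5)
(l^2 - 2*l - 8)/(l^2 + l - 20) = (l + 2)/(l + 5)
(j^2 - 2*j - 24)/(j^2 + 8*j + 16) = (j - 6)/(j + 4)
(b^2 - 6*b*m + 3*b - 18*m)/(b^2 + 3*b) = (b - 6*m)/b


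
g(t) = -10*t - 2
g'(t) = -10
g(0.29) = -4.90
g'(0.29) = -10.00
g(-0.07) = -1.30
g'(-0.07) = -10.00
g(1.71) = -19.10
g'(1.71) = -10.00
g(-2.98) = 27.80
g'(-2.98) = -10.00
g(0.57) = -7.70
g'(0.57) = -10.00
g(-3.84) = 36.40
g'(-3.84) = -10.00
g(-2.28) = 20.80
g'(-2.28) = -10.00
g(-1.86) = 16.60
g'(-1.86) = -10.00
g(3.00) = -32.00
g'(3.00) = -10.00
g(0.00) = -2.00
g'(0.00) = -10.00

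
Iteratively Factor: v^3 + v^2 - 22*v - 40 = (v - 5)*(v^2 + 6*v + 8) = (v - 5)*(v + 2)*(v + 4)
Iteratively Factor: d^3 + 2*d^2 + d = (d)*(d^2 + 2*d + 1) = d*(d + 1)*(d + 1)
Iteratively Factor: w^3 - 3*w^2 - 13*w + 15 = (w - 5)*(w^2 + 2*w - 3) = (w - 5)*(w + 3)*(w - 1)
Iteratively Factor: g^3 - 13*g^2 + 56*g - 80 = (g - 5)*(g^2 - 8*g + 16) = (g - 5)*(g - 4)*(g - 4)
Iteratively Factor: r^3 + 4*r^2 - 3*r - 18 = (r - 2)*(r^2 + 6*r + 9) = (r - 2)*(r + 3)*(r + 3)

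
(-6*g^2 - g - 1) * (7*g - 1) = -42*g^3 - g^2 - 6*g + 1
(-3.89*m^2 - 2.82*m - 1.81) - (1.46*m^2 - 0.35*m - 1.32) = -5.35*m^2 - 2.47*m - 0.49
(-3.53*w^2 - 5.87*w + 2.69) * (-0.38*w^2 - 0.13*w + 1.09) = 1.3414*w^4 + 2.6895*w^3 - 4.1068*w^2 - 6.748*w + 2.9321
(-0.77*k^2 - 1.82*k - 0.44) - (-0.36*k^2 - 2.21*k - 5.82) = -0.41*k^2 + 0.39*k + 5.38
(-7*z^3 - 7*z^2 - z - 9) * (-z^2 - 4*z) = 7*z^5 + 35*z^4 + 29*z^3 + 13*z^2 + 36*z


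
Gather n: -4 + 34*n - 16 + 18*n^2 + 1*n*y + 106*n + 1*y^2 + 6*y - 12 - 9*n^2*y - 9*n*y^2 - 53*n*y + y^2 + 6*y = n^2*(18 - 9*y) + n*(-9*y^2 - 52*y + 140) + 2*y^2 + 12*y - 32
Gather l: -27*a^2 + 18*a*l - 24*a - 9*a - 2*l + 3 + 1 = -27*a^2 - 33*a + l*(18*a - 2) + 4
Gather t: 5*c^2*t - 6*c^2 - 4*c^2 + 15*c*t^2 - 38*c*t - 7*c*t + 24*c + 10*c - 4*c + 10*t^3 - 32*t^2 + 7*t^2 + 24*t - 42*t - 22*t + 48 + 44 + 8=-10*c^2 + 30*c + 10*t^3 + t^2*(15*c - 25) + t*(5*c^2 - 45*c - 40) + 100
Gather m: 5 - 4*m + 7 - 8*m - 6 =6 - 12*m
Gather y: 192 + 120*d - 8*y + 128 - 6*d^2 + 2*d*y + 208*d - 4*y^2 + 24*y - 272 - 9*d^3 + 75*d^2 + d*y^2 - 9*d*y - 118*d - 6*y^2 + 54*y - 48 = -9*d^3 + 69*d^2 + 210*d + y^2*(d - 10) + y*(70 - 7*d)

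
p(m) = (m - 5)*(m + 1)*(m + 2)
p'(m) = (m - 5)*(m + 1) + (m - 5)*(m + 2) + (m + 1)*(m + 2)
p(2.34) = -38.56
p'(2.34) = -5.93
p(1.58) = -31.59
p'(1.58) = -11.83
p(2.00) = -36.00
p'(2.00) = -9.00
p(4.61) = -14.46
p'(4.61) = 32.32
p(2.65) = -39.89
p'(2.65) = -2.53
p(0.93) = -23.02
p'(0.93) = -14.13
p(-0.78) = -1.55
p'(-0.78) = -8.05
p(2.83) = -40.14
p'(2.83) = -0.29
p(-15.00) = -3640.00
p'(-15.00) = 722.00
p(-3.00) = -16.00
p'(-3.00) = 26.00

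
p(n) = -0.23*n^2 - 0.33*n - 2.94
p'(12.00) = -5.85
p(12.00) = -40.02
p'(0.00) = -0.33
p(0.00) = -2.94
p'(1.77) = -1.14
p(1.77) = -4.24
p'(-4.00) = 1.51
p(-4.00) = -5.30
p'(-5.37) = 2.14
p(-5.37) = -7.80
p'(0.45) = -0.54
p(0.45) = -3.14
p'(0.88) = -0.73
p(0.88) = -3.41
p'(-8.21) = 3.45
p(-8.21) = -15.73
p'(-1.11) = 0.18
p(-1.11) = -2.86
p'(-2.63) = 0.88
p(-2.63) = -3.66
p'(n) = -0.46*n - 0.33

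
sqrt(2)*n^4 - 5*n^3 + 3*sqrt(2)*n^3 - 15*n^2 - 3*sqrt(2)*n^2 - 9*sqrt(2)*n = n*(n + 3)*(n - 3*sqrt(2))*(sqrt(2)*n + 1)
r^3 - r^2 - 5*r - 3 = (r - 3)*(r + 1)^2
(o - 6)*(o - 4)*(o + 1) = o^3 - 9*o^2 + 14*o + 24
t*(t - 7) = t^2 - 7*t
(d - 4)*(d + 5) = d^2 + d - 20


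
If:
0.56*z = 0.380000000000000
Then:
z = 0.68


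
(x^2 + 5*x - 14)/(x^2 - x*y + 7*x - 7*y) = (x - 2)/(x - y)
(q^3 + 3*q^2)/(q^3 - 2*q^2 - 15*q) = q/(q - 5)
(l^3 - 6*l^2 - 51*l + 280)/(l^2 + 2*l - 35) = l - 8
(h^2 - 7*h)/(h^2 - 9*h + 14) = h/(h - 2)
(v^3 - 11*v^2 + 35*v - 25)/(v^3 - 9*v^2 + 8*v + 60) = (v^2 - 6*v + 5)/(v^2 - 4*v - 12)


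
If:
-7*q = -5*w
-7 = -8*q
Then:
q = 7/8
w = 49/40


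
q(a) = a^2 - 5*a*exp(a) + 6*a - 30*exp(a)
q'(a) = -5*a*exp(a) + 2*a - 35*exp(a) + 6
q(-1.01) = -14.13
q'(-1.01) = -6.93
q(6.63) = -47751.26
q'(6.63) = -51603.15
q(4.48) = -4576.55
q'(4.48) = -5049.71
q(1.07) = -95.49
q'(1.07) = -109.50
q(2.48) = -485.28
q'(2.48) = -555.06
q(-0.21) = -24.68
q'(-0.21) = -21.94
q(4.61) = -5281.77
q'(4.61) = -5817.88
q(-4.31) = -7.40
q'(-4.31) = -2.80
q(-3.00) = -9.75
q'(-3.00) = -1.00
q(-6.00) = 0.00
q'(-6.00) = -6.01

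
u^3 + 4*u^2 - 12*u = u*(u - 2)*(u + 6)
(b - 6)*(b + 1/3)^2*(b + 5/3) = b^4 - 11*b^3/3 - 115*b^2/9 - 193*b/27 - 10/9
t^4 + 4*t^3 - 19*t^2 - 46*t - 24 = (t - 4)*(t + 1)^2*(t + 6)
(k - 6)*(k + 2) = k^2 - 4*k - 12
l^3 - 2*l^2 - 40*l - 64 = (l - 8)*(l + 2)*(l + 4)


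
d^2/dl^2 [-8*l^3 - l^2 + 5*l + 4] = -48*l - 2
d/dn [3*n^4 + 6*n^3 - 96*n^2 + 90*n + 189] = 12*n^3 + 18*n^2 - 192*n + 90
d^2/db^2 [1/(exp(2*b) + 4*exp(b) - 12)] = 4*(-(exp(b) + 1)*(exp(2*b) + 4*exp(b) - 12) + 2*(exp(b) + 2)^2*exp(b))*exp(b)/(exp(2*b) + 4*exp(b) - 12)^3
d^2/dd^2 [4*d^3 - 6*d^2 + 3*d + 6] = 24*d - 12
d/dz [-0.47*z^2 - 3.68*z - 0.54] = -0.94*z - 3.68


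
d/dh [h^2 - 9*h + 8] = 2*h - 9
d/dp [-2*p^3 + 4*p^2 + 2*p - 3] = -6*p^2 + 8*p + 2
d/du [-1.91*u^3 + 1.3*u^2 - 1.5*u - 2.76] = -5.73*u^2 + 2.6*u - 1.5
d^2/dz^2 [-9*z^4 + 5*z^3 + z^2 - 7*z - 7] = -108*z^2 + 30*z + 2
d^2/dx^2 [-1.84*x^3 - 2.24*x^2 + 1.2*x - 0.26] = -11.04*x - 4.48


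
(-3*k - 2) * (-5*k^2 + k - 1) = 15*k^3 + 7*k^2 + k + 2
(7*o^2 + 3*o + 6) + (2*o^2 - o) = 9*o^2 + 2*o + 6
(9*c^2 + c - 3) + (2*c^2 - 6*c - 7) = 11*c^2 - 5*c - 10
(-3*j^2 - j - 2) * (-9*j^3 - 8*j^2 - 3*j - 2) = 27*j^5 + 33*j^4 + 35*j^3 + 25*j^2 + 8*j + 4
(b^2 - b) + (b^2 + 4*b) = 2*b^2 + 3*b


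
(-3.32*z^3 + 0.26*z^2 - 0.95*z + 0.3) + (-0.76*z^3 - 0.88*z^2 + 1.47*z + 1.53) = -4.08*z^3 - 0.62*z^2 + 0.52*z + 1.83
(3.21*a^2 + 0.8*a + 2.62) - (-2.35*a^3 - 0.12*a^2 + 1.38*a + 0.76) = 2.35*a^3 + 3.33*a^2 - 0.58*a + 1.86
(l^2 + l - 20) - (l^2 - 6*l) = 7*l - 20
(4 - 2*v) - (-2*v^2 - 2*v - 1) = 2*v^2 + 5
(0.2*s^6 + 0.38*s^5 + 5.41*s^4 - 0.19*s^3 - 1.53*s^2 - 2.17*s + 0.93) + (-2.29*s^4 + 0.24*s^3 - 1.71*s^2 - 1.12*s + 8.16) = 0.2*s^6 + 0.38*s^5 + 3.12*s^4 + 0.05*s^3 - 3.24*s^2 - 3.29*s + 9.09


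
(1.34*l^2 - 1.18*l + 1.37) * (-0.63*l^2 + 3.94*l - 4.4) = -0.8442*l^4 + 6.023*l^3 - 11.4083*l^2 + 10.5898*l - 6.028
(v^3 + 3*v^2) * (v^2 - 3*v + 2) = v^5 - 7*v^3 + 6*v^2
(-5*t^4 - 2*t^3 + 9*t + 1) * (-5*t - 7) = 25*t^5 + 45*t^4 + 14*t^3 - 45*t^2 - 68*t - 7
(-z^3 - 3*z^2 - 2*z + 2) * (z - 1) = -z^4 - 2*z^3 + z^2 + 4*z - 2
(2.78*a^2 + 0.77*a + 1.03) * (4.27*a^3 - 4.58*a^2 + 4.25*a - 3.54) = 11.8706*a^5 - 9.4445*a^4 + 12.6865*a^3 - 11.2861*a^2 + 1.6517*a - 3.6462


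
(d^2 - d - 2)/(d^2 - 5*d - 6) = (d - 2)/(d - 6)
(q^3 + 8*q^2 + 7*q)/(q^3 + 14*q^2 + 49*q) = (q + 1)/(q + 7)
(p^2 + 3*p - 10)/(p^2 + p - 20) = (p - 2)/(p - 4)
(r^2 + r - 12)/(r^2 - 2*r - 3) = (r + 4)/(r + 1)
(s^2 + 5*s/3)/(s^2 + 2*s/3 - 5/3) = s/(s - 1)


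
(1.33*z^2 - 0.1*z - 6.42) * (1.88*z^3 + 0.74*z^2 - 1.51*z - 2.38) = 2.5004*z^5 + 0.7962*z^4 - 14.1519*z^3 - 7.7652*z^2 + 9.9322*z + 15.2796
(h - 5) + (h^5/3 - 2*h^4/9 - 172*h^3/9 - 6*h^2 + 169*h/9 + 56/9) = h^5/3 - 2*h^4/9 - 172*h^3/9 - 6*h^2 + 178*h/9 + 11/9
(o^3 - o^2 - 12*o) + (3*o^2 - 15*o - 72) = o^3 + 2*o^2 - 27*o - 72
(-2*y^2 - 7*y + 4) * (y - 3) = -2*y^3 - y^2 + 25*y - 12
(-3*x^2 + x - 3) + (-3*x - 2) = -3*x^2 - 2*x - 5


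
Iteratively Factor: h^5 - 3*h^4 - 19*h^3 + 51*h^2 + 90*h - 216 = (h + 3)*(h^4 - 6*h^3 - h^2 + 54*h - 72) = (h - 2)*(h + 3)*(h^3 - 4*h^2 - 9*h + 36) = (h - 3)*(h - 2)*(h + 3)*(h^2 - h - 12) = (h - 4)*(h - 3)*(h - 2)*(h + 3)*(h + 3)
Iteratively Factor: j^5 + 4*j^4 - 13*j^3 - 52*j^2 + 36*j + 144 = (j - 2)*(j^4 + 6*j^3 - j^2 - 54*j - 72) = (j - 2)*(j + 4)*(j^3 + 2*j^2 - 9*j - 18) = (j - 2)*(j + 3)*(j + 4)*(j^2 - j - 6) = (j - 2)*(j + 2)*(j + 3)*(j + 4)*(j - 3)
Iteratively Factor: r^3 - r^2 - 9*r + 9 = (r + 3)*(r^2 - 4*r + 3) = (r - 3)*(r + 3)*(r - 1)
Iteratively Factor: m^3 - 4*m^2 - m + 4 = (m + 1)*(m^2 - 5*m + 4) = (m - 1)*(m + 1)*(m - 4)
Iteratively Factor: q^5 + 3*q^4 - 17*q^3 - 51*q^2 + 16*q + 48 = (q + 1)*(q^4 + 2*q^3 - 19*q^2 - 32*q + 48) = (q + 1)*(q + 3)*(q^3 - q^2 - 16*q + 16) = (q - 4)*(q + 1)*(q + 3)*(q^2 + 3*q - 4) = (q - 4)*(q - 1)*(q + 1)*(q + 3)*(q + 4)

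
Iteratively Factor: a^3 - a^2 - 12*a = (a + 3)*(a^2 - 4*a) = (a - 4)*(a + 3)*(a)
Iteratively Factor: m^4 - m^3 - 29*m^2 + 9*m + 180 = (m + 4)*(m^3 - 5*m^2 - 9*m + 45) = (m - 3)*(m + 4)*(m^2 - 2*m - 15) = (m - 3)*(m + 3)*(m + 4)*(m - 5)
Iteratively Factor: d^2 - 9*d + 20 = (d - 5)*(d - 4)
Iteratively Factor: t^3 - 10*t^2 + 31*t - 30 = (t - 3)*(t^2 - 7*t + 10) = (t - 5)*(t - 3)*(t - 2)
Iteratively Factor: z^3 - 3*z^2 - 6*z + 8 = (z + 2)*(z^2 - 5*z + 4) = (z - 1)*(z + 2)*(z - 4)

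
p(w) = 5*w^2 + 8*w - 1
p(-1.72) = 0.03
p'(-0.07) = 7.30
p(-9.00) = 332.00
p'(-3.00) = -22.00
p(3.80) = 101.60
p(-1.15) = -3.59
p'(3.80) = 46.00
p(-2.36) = 7.97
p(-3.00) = 20.00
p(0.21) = 0.90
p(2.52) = 50.91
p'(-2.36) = -15.60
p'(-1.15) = -3.50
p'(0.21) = 10.10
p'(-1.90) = -11.00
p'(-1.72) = -9.20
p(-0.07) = -1.54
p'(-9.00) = -82.00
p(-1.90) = 1.85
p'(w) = 10*w + 8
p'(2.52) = 33.20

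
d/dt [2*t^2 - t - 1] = 4*t - 1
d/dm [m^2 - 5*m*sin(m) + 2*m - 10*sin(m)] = -5*m*cos(m) + 2*m - 5*sin(m) - 10*cos(m) + 2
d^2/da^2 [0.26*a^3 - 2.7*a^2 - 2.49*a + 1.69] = 1.56*a - 5.4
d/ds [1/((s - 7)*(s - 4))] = (11 - 2*s)/(s^4 - 22*s^3 + 177*s^2 - 616*s + 784)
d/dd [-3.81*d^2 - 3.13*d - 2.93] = -7.62*d - 3.13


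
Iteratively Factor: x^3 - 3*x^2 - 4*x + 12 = (x - 2)*(x^2 - x - 6) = (x - 3)*(x - 2)*(x + 2)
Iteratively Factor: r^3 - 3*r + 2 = (r + 2)*(r^2 - 2*r + 1) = (r - 1)*(r + 2)*(r - 1)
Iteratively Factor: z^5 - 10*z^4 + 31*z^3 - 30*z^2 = (z)*(z^4 - 10*z^3 + 31*z^2 - 30*z) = z*(z - 2)*(z^3 - 8*z^2 + 15*z) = z*(z - 5)*(z - 2)*(z^2 - 3*z) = z*(z - 5)*(z - 3)*(z - 2)*(z)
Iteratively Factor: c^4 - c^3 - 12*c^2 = (c + 3)*(c^3 - 4*c^2) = c*(c + 3)*(c^2 - 4*c) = c^2*(c + 3)*(c - 4)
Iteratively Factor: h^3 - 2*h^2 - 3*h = (h)*(h^2 - 2*h - 3) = h*(h + 1)*(h - 3)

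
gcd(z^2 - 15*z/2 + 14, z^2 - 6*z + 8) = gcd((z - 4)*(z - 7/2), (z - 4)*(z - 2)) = z - 4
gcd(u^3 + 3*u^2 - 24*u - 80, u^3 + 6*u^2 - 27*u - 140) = u^2 - u - 20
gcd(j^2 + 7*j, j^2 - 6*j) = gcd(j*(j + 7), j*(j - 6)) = j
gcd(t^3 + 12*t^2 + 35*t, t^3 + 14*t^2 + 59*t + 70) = t^2 + 12*t + 35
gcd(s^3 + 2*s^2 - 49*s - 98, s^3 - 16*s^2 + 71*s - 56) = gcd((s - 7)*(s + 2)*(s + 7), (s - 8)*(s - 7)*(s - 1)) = s - 7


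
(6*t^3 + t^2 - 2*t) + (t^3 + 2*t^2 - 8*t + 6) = 7*t^3 + 3*t^2 - 10*t + 6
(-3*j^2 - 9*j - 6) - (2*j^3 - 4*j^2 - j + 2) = -2*j^3 + j^2 - 8*j - 8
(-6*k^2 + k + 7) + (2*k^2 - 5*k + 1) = -4*k^2 - 4*k + 8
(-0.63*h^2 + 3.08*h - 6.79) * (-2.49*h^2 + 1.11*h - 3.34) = 1.5687*h^4 - 8.3685*h^3 + 22.4301*h^2 - 17.8241*h + 22.6786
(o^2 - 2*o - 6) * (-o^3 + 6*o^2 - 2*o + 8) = -o^5 + 8*o^4 - 8*o^3 - 24*o^2 - 4*o - 48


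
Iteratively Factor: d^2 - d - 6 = (d - 3)*(d + 2)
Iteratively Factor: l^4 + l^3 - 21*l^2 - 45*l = (l + 3)*(l^3 - 2*l^2 - 15*l) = (l - 5)*(l + 3)*(l^2 + 3*l) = l*(l - 5)*(l + 3)*(l + 3)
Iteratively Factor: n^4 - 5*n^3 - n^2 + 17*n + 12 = (n - 3)*(n^3 - 2*n^2 - 7*n - 4) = (n - 4)*(n - 3)*(n^2 + 2*n + 1) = (n - 4)*(n - 3)*(n + 1)*(n + 1)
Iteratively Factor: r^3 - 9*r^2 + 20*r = (r - 4)*(r^2 - 5*r) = r*(r - 4)*(r - 5)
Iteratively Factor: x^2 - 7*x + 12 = (x - 3)*(x - 4)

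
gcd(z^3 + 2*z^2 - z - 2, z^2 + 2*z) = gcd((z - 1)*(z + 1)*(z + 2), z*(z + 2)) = z + 2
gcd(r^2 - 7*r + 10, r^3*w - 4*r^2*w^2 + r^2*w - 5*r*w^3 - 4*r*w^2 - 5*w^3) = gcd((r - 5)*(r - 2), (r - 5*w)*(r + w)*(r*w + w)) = 1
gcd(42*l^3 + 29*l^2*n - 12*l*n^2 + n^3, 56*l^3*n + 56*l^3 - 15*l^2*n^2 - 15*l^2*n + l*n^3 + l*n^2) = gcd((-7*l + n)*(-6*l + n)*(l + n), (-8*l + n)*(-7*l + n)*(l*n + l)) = 7*l - n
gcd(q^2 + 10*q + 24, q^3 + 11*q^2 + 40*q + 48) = q + 4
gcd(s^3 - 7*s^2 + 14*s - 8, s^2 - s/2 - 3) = s - 2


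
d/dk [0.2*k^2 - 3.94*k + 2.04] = 0.4*k - 3.94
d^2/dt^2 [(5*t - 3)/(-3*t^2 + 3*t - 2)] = 6*(-3*(2*t - 1)^2*(5*t - 3) + (15*t - 8)*(3*t^2 - 3*t + 2))/(3*t^2 - 3*t + 2)^3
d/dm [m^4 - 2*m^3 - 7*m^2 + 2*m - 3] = 4*m^3 - 6*m^2 - 14*m + 2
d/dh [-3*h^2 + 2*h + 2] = 2 - 6*h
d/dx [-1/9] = 0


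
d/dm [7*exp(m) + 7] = 7*exp(m)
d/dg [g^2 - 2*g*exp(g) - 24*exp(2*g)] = -2*g*exp(g) + 2*g - 48*exp(2*g) - 2*exp(g)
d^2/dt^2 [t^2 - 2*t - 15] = 2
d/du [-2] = 0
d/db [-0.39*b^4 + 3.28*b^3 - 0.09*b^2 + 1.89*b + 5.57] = -1.56*b^3 + 9.84*b^2 - 0.18*b + 1.89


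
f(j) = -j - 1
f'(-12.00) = -1.00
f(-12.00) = 11.00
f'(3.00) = -1.00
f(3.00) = -4.00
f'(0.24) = -1.00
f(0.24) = -1.24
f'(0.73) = -1.00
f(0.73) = -1.73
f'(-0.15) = -1.00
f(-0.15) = -0.85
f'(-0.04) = -1.00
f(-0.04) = -0.96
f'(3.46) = -1.00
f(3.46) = -4.46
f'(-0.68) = -1.00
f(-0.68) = -0.32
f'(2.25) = -1.00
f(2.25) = -3.25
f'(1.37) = -1.00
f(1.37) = -2.37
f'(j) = -1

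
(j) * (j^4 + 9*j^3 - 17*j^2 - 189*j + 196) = j^5 + 9*j^4 - 17*j^3 - 189*j^2 + 196*j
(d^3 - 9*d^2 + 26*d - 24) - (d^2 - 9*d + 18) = d^3 - 10*d^2 + 35*d - 42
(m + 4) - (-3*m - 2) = 4*m + 6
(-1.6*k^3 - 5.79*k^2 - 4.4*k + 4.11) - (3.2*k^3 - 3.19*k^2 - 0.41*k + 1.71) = -4.8*k^3 - 2.6*k^2 - 3.99*k + 2.4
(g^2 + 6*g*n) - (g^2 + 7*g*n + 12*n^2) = -g*n - 12*n^2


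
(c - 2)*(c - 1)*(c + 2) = c^3 - c^2 - 4*c + 4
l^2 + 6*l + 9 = (l + 3)^2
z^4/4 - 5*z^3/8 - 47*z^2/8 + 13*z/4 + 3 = (z/4 + 1)*(z - 6)*(z - 1)*(z + 1/2)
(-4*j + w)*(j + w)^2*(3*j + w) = -12*j^4 - 25*j^3*w - 13*j^2*w^2 + j*w^3 + w^4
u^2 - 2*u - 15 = (u - 5)*(u + 3)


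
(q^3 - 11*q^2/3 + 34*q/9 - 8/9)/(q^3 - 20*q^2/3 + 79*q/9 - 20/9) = (q - 2)/(q - 5)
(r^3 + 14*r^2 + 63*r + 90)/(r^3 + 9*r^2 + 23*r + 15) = (r + 6)/(r + 1)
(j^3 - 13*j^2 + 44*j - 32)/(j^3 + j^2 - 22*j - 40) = (j^3 - 13*j^2 + 44*j - 32)/(j^3 + j^2 - 22*j - 40)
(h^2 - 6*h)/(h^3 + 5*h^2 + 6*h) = (h - 6)/(h^2 + 5*h + 6)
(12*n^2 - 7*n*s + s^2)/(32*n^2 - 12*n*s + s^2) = (-3*n + s)/(-8*n + s)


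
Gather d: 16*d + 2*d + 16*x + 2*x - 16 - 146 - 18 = 18*d + 18*x - 180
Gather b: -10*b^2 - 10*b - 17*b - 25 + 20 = -10*b^2 - 27*b - 5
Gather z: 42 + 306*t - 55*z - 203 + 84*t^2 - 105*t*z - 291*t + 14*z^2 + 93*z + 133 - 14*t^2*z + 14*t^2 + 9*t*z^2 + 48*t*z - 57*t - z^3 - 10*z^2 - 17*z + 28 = 98*t^2 - 42*t - z^3 + z^2*(9*t + 4) + z*(-14*t^2 - 57*t + 21)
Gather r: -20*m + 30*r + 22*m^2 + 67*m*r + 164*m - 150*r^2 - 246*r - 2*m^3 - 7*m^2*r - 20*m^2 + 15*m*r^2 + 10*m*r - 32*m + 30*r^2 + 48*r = -2*m^3 + 2*m^2 + 112*m + r^2*(15*m - 120) + r*(-7*m^2 + 77*m - 168)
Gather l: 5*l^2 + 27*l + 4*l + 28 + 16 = 5*l^2 + 31*l + 44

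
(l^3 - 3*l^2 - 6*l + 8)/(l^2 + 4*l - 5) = (l^2 - 2*l - 8)/(l + 5)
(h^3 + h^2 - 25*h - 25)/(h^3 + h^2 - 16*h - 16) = (h^2 - 25)/(h^2 - 16)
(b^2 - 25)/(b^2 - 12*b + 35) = (b + 5)/(b - 7)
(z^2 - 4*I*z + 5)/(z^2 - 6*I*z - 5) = (z + I)/(z - I)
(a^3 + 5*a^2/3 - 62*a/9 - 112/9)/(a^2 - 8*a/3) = a + 13/3 + 14/(3*a)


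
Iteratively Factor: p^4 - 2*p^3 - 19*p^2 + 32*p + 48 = (p - 4)*(p^3 + 2*p^2 - 11*p - 12) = (p - 4)*(p + 1)*(p^2 + p - 12) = (p - 4)*(p - 3)*(p + 1)*(p + 4)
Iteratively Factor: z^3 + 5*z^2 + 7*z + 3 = (z + 1)*(z^2 + 4*z + 3) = (z + 1)^2*(z + 3)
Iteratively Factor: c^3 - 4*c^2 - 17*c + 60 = (c + 4)*(c^2 - 8*c + 15) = (c - 5)*(c + 4)*(c - 3)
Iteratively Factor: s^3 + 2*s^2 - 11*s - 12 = (s + 1)*(s^2 + s - 12) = (s + 1)*(s + 4)*(s - 3)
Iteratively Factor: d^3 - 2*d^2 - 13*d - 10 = (d + 2)*(d^2 - 4*d - 5) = (d + 1)*(d + 2)*(d - 5)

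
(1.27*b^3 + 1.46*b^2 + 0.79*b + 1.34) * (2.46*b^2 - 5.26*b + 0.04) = 3.1242*b^5 - 3.0886*b^4 - 5.6854*b^3 - 0.8006*b^2 - 7.0168*b + 0.0536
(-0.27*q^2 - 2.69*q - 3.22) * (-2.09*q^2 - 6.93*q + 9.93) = 0.5643*q^4 + 7.4932*q^3 + 22.6904*q^2 - 4.3971*q - 31.9746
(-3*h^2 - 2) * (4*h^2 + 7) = -12*h^4 - 29*h^2 - 14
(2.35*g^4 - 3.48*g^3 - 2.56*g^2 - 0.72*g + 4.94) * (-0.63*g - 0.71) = -1.4805*g^5 + 0.5239*g^4 + 4.0836*g^3 + 2.2712*g^2 - 2.601*g - 3.5074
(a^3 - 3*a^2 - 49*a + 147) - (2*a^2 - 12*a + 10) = a^3 - 5*a^2 - 37*a + 137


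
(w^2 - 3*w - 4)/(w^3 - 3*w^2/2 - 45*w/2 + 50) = 2*(w + 1)/(2*w^2 + 5*w - 25)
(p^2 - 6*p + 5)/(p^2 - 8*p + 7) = (p - 5)/(p - 7)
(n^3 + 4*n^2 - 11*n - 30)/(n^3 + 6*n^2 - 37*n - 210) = (n^2 - n - 6)/(n^2 + n - 42)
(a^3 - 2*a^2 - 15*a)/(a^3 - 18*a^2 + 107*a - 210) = a*(a + 3)/(a^2 - 13*a + 42)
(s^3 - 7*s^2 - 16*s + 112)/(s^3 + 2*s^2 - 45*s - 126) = (s^2 - 16)/(s^2 + 9*s + 18)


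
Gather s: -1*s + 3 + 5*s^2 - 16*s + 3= 5*s^2 - 17*s + 6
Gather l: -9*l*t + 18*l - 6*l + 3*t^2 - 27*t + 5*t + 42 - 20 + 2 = l*(12 - 9*t) + 3*t^2 - 22*t + 24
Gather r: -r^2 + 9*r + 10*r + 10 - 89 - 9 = -r^2 + 19*r - 88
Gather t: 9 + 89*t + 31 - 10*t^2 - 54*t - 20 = -10*t^2 + 35*t + 20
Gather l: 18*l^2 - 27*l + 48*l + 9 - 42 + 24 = 18*l^2 + 21*l - 9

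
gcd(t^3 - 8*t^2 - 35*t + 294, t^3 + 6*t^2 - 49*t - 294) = t^2 - t - 42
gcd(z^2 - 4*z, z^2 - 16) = z - 4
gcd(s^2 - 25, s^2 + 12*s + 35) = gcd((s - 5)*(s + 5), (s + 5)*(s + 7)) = s + 5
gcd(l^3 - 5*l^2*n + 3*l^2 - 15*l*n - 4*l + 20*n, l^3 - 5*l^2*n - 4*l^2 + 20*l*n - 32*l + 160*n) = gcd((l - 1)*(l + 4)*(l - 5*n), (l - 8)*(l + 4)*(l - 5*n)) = l^2 - 5*l*n + 4*l - 20*n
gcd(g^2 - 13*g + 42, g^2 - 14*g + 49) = g - 7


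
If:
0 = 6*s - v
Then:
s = v/6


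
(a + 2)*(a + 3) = a^2 + 5*a + 6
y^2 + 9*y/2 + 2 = (y + 1/2)*(y + 4)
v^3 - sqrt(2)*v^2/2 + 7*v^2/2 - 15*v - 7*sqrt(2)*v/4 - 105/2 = (v + 7/2)*(v - 3*sqrt(2))*(v + 5*sqrt(2)/2)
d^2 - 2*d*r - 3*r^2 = (d - 3*r)*(d + r)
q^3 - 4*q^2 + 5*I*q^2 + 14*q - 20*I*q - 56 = (q - 4)*(q - 2*I)*(q + 7*I)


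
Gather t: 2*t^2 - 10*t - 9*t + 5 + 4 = 2*t^2 - 19*t + 9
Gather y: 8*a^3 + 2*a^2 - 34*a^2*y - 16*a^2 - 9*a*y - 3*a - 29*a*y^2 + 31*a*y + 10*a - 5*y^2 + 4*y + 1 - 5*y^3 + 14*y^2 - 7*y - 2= 8*a^3 - 14*a^2 + 7*a - 5*y^3 + y^2*(9 - 29*a) + y*(-34*a^2 + 22*a - 3) - 1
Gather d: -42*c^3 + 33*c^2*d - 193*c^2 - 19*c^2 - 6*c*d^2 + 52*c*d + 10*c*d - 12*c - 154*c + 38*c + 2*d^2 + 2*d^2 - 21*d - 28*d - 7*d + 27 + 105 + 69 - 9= -42*c^3 - 212*c^2 - 128*c + d^2*(4 - 6*c) + d*(33*c^2 + 62*c - 56) + 192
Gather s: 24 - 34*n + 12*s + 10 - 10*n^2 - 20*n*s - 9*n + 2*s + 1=-10*n^2 - 43*n + s*(14 - 20*n) + 35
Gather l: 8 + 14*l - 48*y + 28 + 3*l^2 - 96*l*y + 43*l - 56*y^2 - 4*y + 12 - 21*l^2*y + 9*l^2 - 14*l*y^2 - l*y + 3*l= l^2*(12 - 21*y) + l*(-14*y^2 - 97*y + 60) - 56*y^2 - 52*y + 48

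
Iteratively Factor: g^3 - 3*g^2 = (g)*(g^2 - 3*g) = g^2*(g - 3)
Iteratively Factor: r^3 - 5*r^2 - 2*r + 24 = (r - 3)*(r^2 - 2*r - 8) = (r - 4)*(r - 3)*(r + 2)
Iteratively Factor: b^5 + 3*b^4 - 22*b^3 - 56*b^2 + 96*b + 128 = (b - 2)*(b^4 + 5*b^3 - 12*b^2 - 80*b - 64) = (b - 4)*(b - 2)*(b^3 + 9*b^2 + 24*b + 16) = (b - 4)*(b - 2)*(b + 1)*(b^2 + 8*b + 16) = (b - 4)*(b - 2)*(b + 1)*(b + 4)*(b + 4)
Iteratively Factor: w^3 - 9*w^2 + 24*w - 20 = (w - 2)*(w^2 - 7*w + 10) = (w - 2)^2*(w - 5)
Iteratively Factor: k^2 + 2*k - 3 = (k - 1)*(k + 3)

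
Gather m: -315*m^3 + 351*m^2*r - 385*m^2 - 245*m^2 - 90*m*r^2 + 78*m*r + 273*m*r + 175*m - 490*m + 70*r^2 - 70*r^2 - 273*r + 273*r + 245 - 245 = -315*m^3 + m^2*(351*r - 630) + m*(-90*r^2 + 351*r - 315)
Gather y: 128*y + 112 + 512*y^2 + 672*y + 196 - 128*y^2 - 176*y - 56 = 384*y^2 + 624*y + 252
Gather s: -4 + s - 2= s - 6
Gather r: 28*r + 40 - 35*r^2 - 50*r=-35*r^2 - 22*r + 40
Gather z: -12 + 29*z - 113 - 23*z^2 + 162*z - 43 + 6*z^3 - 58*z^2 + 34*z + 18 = 6*z^3 - 81*z^2 + 225*z - 150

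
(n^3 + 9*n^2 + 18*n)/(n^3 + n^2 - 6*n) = (n + 6)/(n - 2)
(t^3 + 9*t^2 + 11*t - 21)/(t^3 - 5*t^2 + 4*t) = (t^2 + 10*t + 21)/(t*(t - 4))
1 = 1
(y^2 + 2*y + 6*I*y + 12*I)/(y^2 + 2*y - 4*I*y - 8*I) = (y + 6*I)/(y - 4*I)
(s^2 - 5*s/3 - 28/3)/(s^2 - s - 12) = (s + 7/3)/(s + 3)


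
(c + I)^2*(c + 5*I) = c^3 + 7*I*c^2 - 11*c - 5*I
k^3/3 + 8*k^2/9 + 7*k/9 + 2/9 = (k/3 + 1/3)*(k + 2/3)*(k + 1)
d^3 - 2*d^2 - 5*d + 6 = (d - 3)*(d - 1)*(d + 2)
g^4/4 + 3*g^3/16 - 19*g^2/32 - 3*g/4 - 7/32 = (g/4 + 1/4)*(g - 7/4)*(g + 1/2)*(g + 1)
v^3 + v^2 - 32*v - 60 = (v - 6)*(v + 2)*(v + 5)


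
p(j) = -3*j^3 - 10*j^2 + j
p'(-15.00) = -1724.00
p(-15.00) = 7860.00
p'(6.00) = -443.00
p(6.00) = -1002.00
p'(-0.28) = 5.89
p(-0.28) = -1.00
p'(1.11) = -32.29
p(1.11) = -15.31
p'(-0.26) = 5.59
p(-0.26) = -0.88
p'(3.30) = -163.01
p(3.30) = -213.41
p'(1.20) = -35.96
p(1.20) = -18.38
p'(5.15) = -340.70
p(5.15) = -669.85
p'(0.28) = -5.31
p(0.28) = -0.57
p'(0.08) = -0.66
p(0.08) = 0.01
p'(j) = -9*j^2 - 20*j + 1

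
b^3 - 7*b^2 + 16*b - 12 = (b - 3)*(b - 2)^2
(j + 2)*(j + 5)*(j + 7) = j^3 + 14*j^2 + 59*j + 70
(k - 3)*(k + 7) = k^2 + 4*k - 21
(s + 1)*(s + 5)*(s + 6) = s^3 + 12*s^2 + 41*s + 30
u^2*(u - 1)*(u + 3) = u^4 + 2*u^3 - 3*u^2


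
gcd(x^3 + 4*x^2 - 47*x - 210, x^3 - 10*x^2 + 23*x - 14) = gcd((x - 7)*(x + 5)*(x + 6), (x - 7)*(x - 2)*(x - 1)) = x - 7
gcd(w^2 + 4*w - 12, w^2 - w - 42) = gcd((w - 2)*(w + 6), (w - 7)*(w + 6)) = w + 6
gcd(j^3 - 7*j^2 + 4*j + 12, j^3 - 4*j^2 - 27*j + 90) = j - 6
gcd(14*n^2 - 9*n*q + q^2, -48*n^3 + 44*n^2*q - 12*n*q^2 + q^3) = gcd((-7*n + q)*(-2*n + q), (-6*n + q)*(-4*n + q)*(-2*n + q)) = -2*n + q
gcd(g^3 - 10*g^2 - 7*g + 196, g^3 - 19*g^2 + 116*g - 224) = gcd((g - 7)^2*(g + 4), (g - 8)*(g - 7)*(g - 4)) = g - 7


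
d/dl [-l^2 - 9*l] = -2*l - 9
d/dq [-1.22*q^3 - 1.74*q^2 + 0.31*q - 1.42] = -3.66*q^2 - 3.48*q + 0.31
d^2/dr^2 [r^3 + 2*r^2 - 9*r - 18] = 6*r + 4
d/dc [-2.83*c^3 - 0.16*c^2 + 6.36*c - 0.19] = -8.49*c^2 - 0.32*c + 6.36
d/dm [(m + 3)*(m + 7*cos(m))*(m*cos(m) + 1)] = -(m + 3)*(m + 7*cos(m))*(m*sin(m) - cos(m)) - (m + 3)*(m*cos(m) + 1)*(7*sin(m) - 1) + (m + 7*cos(m))*(m*cos(m) + 1)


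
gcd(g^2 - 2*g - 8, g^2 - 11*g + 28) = g - 4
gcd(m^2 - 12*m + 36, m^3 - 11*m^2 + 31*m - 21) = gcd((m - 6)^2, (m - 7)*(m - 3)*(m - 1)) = 1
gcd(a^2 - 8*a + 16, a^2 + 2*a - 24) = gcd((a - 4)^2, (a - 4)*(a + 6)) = a - 4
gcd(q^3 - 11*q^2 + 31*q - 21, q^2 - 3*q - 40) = 1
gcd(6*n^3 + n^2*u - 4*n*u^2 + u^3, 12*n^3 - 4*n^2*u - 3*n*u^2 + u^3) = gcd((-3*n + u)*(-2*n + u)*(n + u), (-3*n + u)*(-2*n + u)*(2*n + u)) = 6*n^2 - 5*n*u + u^2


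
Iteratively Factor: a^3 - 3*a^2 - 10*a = (a)*(a^2 - 3*a - 10) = a*(a - 5)*(a + 2)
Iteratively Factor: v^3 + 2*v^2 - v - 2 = (v + 2)*(v^2 - 1) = (v - 1)*(v + 2)*(v + 1)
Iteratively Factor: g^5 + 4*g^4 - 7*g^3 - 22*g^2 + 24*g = (g - 1)*(g^4 + 5*g^3 - 2*g^2 - 24*g) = (g - 1)*(g + 3)*(g^3 + 2*g^2 - 8*g) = g*(g - 1)*(g + 3)*(g^2 + 2*g - 8) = g*(g - 1)*(g + 3)*(g + 4)*(g - 2)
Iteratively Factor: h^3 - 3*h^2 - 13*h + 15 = (h + 3)*(h^2 - 6*h + 5) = (h - 1)*(h + 3)*(h - 5)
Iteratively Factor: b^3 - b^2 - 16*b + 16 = (b - 4)*(b^2 + 3*b - 4) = (b - 4)*(b - 1)*(b + 4)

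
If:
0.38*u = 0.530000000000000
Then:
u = 1.39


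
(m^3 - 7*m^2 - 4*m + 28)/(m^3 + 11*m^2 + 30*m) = (m^3 - 7*m^2 - 4*m + 28)/(m*(m^2 + 11*m + 30))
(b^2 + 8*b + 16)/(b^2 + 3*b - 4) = (b + 4)/(b - 1)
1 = 1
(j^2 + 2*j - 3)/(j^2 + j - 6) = (j - 1)/(j - 2)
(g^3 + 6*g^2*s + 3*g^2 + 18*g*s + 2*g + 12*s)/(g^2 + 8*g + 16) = (g^3 + 6*g^2*s + 3*g^2 + 18*g*s + 2*g + 12*s)/(g^2 + 8*g + 16)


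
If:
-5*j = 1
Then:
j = -1/5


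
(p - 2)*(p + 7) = p^2 + 5*p - 14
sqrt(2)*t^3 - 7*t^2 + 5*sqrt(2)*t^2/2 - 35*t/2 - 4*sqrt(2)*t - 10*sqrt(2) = (t + 5/2)*(t - 4*sqrt(2))*(sqrt(2)*t + 1)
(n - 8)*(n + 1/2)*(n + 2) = n^3 - 11*n^2/2 - 19*n - 8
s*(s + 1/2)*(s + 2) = s^3 + 5*s^2/2 + s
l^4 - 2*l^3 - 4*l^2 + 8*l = l*(l - 2)^2*(l + 2)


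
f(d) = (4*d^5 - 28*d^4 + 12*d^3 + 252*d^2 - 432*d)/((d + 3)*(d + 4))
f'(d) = (20*d^4 - 112*d^3 + 36*d^2 + 504*d - 432)/((d + 3)*(d + 4)) - (4*d^5 - 28*d^4 + 12*d^3 + 252*d^2 - 432*d)/((d + 3)*(d + 4)^2) - (4*d^5 - 28*d^4 + 12*d^3 + 252*d^2 - 432*d)/((d + 3)^2*(d + 4)) = 4*(3*d^4 - 4*d^3 - 87*d^2 + 264*d - 144)/(d^2 + 8*d + 16)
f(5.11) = 11.09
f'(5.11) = 21.45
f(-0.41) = 23.43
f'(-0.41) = -82.71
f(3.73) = -0.28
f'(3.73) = 0.23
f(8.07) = 279.79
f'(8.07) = 190.61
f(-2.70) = 1808.44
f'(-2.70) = -2965.36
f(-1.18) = 151.49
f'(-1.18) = -283.82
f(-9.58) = -14758.84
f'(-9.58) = 2328.84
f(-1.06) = 120.29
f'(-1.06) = -237.42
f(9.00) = 498.46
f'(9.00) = 282.89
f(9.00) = 498.46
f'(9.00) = 282.89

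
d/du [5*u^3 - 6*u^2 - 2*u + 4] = 15*u^2 - 12*u - 2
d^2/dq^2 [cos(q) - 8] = -cos(q)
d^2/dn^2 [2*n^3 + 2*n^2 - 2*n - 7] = 12*n + 4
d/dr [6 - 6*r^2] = -12*r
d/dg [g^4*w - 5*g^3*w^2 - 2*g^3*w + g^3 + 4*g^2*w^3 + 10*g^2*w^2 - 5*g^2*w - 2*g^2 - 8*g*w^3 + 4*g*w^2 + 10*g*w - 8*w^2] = 4*g^3*w - 15*g^2*w^2 - 6*g^2*w + 3*g^2 + 8*g*w^3 + 20*g*w^2 - 10*g*w - 4*g - 8*w^3 + 4*w^2 + 10*w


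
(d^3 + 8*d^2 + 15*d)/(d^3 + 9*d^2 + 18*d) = (d + 5)/(d + 6)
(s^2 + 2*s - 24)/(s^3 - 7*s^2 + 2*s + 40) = (s + 6)/(s^2 - 3*s - 10)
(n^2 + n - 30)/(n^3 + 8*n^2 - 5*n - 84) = (n^2 + n - 30)/(n^3 + 8*n^2 - 5*n - 84)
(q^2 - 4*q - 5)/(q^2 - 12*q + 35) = (q + 1)/(q - 7)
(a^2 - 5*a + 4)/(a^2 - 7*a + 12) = (a - 1)/(a - 3)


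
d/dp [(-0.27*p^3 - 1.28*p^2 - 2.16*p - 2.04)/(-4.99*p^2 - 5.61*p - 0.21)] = (1.3473*p^4 + 3.0294*p^3 - 3.4275*p^2 - 19.8216*p - 10.9908)/(24.9001*p^4 + 55.9878*p^3 + 33.5679*p^2 + 2.3562*p + 0.0441)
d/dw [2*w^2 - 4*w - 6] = 4*w - 4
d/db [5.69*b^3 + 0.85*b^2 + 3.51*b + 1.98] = 17.07*b^2 + 1.7*b + 3.51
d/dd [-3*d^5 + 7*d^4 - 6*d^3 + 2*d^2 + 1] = d*(-15*d^3 + 28*d^2 - 18*d + 4)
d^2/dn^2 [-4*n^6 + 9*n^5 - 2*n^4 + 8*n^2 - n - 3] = -120*n^4 + 180*n^3 - 24*n^2 + 16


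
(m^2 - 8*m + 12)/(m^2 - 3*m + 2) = (m - 6)/(m - 1)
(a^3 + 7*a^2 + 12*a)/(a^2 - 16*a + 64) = a*(a^2 + 7*a + 12)/(a^2 - 16*a + 64)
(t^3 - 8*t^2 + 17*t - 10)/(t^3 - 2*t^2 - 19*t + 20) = (t - 2)/(t + 4)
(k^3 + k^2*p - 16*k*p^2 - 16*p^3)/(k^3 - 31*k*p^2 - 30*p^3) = (-k^2 + 16*p^2)/(-k^2 + k*p + 30*p^2)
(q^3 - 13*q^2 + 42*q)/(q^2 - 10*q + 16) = q*(q^2 - 13*q + 42)/(q^2 - 10*q + 16)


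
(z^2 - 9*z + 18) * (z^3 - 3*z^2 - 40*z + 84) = z^5 - 12*z^4 + 5*z^3 + 390*z^2 - 1476*z + 1512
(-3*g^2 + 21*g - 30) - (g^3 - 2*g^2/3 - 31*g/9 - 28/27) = -g^3 - 7*g^2/3 + 220*g/9 - 782/27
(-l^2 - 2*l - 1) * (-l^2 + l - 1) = l^4 + l^3 + l + 1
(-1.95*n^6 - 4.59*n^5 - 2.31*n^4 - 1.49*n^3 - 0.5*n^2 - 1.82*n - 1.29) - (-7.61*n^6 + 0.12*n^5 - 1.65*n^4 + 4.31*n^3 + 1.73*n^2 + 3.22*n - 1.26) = 5.66*n^6 - 4.71*n^5 - 0.66*n^4 - 5.8*n^3 - 2.23*n^2 - 5.04*n - 0.03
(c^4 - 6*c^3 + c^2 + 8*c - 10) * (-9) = -9*c^4 + 54*c^3 - 9*c^2 - 72*c + 90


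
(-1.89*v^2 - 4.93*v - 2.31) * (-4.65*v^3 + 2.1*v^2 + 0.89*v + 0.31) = 8.7885*v^5 + 18.9555*v^4 - 1.2936*v^3 - 9.8246*v^2 - 3.5842*v - 0.7161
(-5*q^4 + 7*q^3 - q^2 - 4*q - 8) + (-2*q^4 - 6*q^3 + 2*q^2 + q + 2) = -7*q^4 + q^3 + q^2 - 3*q - 6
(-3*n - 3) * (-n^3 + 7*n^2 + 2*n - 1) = 3*n^4 - 18*n^3 - 27*n^2 - 3*n + 3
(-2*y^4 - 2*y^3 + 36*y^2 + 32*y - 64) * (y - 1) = -2*y^5 + 38*y^3 - 4*y^2 - 96*y + 64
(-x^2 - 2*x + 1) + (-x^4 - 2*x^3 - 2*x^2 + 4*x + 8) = -x^4 - 2*x^3 - 3*x^2 + 2*x + 9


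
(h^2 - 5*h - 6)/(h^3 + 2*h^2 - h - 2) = (h - 6)/(h^2 + h - 2)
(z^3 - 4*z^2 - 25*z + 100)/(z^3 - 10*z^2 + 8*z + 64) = (z^2 - 25)/(z^2 - 6*z - 16)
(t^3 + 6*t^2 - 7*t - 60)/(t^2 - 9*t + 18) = (t^2 + 9*t + 20)/(t - 6)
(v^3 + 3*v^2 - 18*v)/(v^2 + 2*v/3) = 3*(v^2 + 3*v - 18)/(3*v + 2)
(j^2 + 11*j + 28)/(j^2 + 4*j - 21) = (j + 4)/(j - 3)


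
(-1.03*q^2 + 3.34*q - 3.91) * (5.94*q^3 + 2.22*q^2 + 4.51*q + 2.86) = -6.1182*q^5 + 17.553*q^4 - 20.4559*q^3 + 3.4374*q^2 - 8.0817*q - 11.1826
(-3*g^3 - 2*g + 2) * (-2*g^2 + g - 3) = 6*g^5 - 3*g^4 + 13*g^3 - 6*g^2 + 8*g - 6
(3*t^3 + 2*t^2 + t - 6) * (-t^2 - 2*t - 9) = -3*t^5 - 8*t^4 - 32*t^3 - 14*t^2 + 3*t + 54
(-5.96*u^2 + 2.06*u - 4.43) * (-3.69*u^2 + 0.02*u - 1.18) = 21.9924*u^4 - 7.7206*u^3 + 23.4207*u^2 - 2.5194*u + 5.2274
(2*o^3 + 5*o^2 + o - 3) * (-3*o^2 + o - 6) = -6*o^5 - 13*o^4 - 10*o^3 - 20*o^2 - 9*o + 18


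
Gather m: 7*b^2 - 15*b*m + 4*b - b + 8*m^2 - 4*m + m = 7*b^2 + 3*b + 8*m^2 + m*(-15*b - 3)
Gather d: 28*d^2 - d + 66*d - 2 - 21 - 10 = 28*d^2 + 65*d - 33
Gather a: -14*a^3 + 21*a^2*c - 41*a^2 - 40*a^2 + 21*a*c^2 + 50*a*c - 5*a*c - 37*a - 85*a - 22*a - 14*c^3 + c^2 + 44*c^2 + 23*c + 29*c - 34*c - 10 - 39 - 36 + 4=-14*a^3 + a^2*(21*c - 81) + a*(21*c^2 + 45*c - 144) - 14*c^3 + 45*c^2 + 18*c - 81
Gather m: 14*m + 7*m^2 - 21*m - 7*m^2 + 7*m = 0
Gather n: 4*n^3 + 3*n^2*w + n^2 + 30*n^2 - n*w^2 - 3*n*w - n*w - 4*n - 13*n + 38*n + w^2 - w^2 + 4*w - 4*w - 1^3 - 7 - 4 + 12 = 4*n^3 + n^2*(3*w + 31) + n*(-w^2 - 4*w + 21)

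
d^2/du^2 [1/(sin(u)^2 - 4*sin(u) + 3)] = 2*(-2*sin(u)^3 + 4*sin(u)^2 + 5*sin(u) - 13)/((sin(u) - 3)^3*(sin(u) - 1)^2)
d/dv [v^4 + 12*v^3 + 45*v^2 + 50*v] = 4*v^3 + 36*v^2 + 90*v + 50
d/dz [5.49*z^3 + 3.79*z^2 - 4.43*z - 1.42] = 16.47*z^2 + 7.58*z - 4.43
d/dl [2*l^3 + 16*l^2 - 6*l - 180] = 6*l^2 + 32*l - 6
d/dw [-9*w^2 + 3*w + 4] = 3 - 18*w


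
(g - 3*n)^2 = g^2 - 6*g*n + 9*n^2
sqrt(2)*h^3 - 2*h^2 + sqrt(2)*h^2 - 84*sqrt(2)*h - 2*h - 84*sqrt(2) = (h - 7*sqrt(2))*(h + 6*sqrt(2))*(sqrt(2)*h + sqrt(2))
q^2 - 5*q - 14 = (q - 7)*(q + 2)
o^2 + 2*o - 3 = (o - 1)*(o + 3)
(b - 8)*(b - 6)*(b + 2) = b^3 - 12*b^2 + 20*b + 96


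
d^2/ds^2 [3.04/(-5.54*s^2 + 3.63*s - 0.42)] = (186.604928*s^2 - 122.270016*s - 3.04*(11.08*s - 3.63)*(22.16*s - 7.26) + 14.146944)/(5.54*s^2 - 3.63*s + 0.42)^3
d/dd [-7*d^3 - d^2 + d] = -21*d^2 - 2*d + 1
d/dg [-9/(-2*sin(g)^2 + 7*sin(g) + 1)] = 9*(7 - 4*sin(g))*cos(g)/(7*sin(g) + cos(2*g))^2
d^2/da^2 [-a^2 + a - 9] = -2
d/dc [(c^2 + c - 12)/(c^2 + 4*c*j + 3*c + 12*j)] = ((2*c + 1)*(c^2 + 4*c*j + 3*c + 12*j) - (2*c + 4*j + 3)*(c^2 + c - 12))/(c^2 + 4*c*j + 3*c + 12*j)^2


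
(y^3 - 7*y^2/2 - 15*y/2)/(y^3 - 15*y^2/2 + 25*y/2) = (2*y + 3)/(2*y - 5)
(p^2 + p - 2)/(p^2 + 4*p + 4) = (p - 1)/(p + 2)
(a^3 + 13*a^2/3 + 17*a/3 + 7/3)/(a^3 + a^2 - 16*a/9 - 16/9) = 3*(3*a^2 + 10*a + 7)/(9*a^2 - 16)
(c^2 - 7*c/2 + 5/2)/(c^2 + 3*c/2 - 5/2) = (2*c - 5)/(2*c + 5)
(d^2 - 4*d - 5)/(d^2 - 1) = (d - 5)/(d - 1)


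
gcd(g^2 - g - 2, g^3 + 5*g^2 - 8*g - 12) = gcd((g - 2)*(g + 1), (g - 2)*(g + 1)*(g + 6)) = g^2 - g - 2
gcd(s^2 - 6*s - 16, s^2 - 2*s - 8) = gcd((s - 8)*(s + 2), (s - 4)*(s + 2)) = s + 2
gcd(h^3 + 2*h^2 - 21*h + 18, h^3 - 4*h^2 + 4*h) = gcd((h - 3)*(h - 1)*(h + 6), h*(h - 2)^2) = 1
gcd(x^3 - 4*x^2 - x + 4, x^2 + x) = x + 1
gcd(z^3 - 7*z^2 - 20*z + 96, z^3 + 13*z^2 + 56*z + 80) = z + 4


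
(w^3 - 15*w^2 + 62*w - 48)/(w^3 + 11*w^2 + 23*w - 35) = (w^2 - 14*w + 48)/(w^2 + 12*w + 35)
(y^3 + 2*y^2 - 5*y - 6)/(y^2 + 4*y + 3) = y - 2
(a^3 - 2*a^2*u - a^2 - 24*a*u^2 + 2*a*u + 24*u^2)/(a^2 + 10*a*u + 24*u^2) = (a^2 - 6*a*u - a + 6*u)/(a + 6*u)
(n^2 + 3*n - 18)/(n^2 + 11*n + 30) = (n - 3)/(n + 5)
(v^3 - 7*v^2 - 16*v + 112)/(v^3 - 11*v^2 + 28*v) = (v + 4)/v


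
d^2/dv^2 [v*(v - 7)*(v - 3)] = 6*v - 20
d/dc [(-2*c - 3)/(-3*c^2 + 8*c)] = 6*(-c^2 - 3*c + 4)/(c^2*(9*c^2 - 48*c + 64))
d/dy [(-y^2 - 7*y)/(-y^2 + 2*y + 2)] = (-9*y^2 - 4*y - 14)/(y^4 - 4*y^3 + 8*y + 4)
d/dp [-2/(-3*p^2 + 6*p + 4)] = 12*(1 - p)/(-3*p^2 + 6*p + 4)^2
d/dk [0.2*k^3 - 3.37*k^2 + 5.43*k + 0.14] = 0.6*k^2 - 6.74*k + 5.43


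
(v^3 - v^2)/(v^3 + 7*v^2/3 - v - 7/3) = 3*v^2/(3*v^2 + 10*v + 7)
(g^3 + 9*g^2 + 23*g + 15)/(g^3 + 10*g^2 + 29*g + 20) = (g + 3)/(g + 4)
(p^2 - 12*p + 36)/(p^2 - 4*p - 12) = (p - 6)/(p + 2)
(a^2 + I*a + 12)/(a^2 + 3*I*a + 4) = (a - 3*I)/(a - I)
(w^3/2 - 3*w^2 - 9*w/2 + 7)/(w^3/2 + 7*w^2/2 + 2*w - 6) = (w - 7)/(w + 6)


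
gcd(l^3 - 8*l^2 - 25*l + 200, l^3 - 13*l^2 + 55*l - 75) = l - 5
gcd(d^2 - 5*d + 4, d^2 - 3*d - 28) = 1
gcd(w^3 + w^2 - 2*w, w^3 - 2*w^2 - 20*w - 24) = w + 2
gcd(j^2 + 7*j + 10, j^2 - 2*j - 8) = j + 2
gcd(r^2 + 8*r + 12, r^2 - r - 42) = r + 6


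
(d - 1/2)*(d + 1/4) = d^2 - d/4 - 1/8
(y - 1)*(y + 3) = y^2 + 2*y - 3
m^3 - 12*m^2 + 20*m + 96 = (m - 8)*(m - 6)*(m + 2)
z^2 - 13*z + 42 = (z - 7)*(z - 6)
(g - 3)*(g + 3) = g^2 - 9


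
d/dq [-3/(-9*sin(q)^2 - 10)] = -108*sin(2*q)/(9*cos(2*q) - 29)^2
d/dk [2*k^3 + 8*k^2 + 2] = 2*k*(3*k + 8)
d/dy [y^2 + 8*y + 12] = 2*y + 8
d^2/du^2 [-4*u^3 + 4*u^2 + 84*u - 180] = 8 - 24*u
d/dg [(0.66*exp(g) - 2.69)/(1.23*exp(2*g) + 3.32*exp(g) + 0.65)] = (-0.8118*exp(2*g) + 6.6174*exp(g) + 9.3598)*exp(g)/(1.5129*exp(4*g) + 8.1672*exp(3*g) + 12.6214*exp(2*g) + 4.316*exp(g) + 0.4225)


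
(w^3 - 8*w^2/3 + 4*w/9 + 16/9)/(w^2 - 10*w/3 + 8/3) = w + 2/3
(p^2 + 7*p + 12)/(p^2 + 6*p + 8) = (p + 3)/(p + 2)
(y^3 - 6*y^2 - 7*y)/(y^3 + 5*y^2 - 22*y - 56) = y*(y^2 - 6*y - 7)/(y^3 + 5*y^2 - 22*y - 56)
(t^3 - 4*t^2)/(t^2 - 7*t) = t*(t - 4)/(t - 7)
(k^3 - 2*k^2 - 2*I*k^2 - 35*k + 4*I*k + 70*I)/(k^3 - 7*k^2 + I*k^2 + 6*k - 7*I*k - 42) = (k + 5)/(k + 3*I)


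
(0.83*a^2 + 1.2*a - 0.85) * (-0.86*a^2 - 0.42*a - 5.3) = -0.7138*a^4 - 1.3806*a^3 - 4.172*a^2 - 6.003*a + 4.505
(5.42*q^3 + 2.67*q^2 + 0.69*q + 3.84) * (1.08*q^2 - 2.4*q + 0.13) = 5.8536*q^5 - 10.1244*q^4 - 4.9582*q^3 + 2.8383*q^2 - 9.1263*q + 0.4992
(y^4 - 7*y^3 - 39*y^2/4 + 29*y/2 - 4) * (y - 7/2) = y^5 - 21*y^4/2 + 59*y^3/4 + 389*y^2/8 - 219*y/4 + 14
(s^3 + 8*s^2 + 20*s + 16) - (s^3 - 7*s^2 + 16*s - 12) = 15*s^2 + 4*s + 28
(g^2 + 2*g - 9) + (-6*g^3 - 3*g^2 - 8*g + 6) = -6*g^3 - 2*g^2 - 6*g - 3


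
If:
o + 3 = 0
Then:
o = -3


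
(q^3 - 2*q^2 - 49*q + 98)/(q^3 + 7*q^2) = 1 - 9/q + 14/q^2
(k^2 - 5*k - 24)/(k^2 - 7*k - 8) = (k + 3)/(k + 1)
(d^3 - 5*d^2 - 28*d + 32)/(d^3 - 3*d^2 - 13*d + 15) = (d^2 - 4*d - 32)/(d^2 - 2*d - 15)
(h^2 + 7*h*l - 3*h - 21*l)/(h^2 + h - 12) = (h + 7*l)/(h + 4)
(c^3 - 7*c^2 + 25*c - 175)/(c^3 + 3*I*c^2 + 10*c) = (c^2 - c*(7 + 5*I) + 35*I)/(c*(c - 2*I))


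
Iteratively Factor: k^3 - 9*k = (k + 3)*(k^2 - 3*k) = k*(k + 3)*(k - 3)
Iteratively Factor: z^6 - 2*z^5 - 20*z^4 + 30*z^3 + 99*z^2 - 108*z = (z + 3)*(z^5 - 5*z^4 - 5*z^3 + 45*z^2 - 36*z) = (z - 4)*(z + 3)*(z^4 - z^3 - 9*z^2 + 9*z) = (z - 4)*(z + 3)^2*(z^3 - 4*z^2 + 3*z) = z*(z - 4)*(z + 3)^2*(z^2 - 4*z + 3) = z*(z - 4)*(z - 1)*(z + 3)^2*(z - 3)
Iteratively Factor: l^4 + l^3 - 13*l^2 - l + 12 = (l + 4)*(l^3 - 3*l^2 - l + 3) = (l - 1)*(l + 4)*(l^2 - 2*l - 3) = (l - 1)*(l + 1)*(l + 4)*(l - 3)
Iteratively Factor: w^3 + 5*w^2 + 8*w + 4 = (w + 1)*(w^2 + 4*w + 4) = (w + 1)*(w + 2)*(w + 2)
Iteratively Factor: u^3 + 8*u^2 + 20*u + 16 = (u + 2)*(u^2 + 6*u + 8) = (u + 2)^2*(u + 4)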